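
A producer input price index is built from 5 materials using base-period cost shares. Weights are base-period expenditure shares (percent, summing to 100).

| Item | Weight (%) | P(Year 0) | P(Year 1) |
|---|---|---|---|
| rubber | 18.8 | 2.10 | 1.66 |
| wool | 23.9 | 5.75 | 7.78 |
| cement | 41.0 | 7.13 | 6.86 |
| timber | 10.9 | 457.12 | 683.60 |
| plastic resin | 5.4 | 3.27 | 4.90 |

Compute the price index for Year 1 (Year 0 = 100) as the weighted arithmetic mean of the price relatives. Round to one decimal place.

rubber: 18.8 × (1.66/2.10) = 18.8 × 0.790476 = 14.8610
wool: 23.9 × (7.78/5.75) = 23.9 × 1.353043 = 32.3377
cement: 41.0 × (6.86/7.13) = 41.0 × 0.962132 = 39.4474
timber: 10.9 × (683.60/457.12) = 10.9 × 1.495450 = 16.3004
plastic resin: 5.4 × (4.90/3.27) = 5.4 × 1.498471 = 8.0917
Index = Σ wᵢ·(p₁ᵢ/p₀ᵢ) = 14.8610 + 32.3377 + 39.4474 + 16.3004 + 8.0917 = 111.0382

111.0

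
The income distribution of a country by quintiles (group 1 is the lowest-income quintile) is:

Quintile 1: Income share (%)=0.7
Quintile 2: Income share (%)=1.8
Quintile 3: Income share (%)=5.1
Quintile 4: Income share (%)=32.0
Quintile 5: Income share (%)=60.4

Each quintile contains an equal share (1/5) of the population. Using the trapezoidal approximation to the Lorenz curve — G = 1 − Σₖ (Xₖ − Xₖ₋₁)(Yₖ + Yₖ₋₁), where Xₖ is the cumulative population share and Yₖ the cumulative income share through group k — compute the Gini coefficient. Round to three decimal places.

Cumulative income shares Yₖ: 0.0070, 0.0250, 0.0760, 0.3960, 1.0000
Σ (Xₖ−Xₖ₋₁)(Yₖ+Yₖ₋₁) = (1/5)(0.0070+0.0000) + (1/5)(0.0250+0.0070) + (1/5)(0.0760+0.0250) + (1/5)(0.3960+0.0760) + (1/5)(1.0000+0.3960)
  = 0.0014 + 0.0064 + 0.0202 + 0.0944 + 0.2792 = 0.4016
G = 1 − 0.4016 = 0.5984

0.598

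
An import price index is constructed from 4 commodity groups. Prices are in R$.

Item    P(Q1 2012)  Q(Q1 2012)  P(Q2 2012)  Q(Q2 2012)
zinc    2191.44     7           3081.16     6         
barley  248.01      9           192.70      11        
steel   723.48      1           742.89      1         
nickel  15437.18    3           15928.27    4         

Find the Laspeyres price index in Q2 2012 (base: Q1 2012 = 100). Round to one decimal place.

Laspeyres price index uses base-period quantities as weights.
ΣP(Q2 2012)·Q(Q1 2012) = 3081.16×7 + 192.70×9 + 742.89×1 + 15928.27×3 = 21568.12 + 1734.3 + 742.89 + 47784.81 = 71830.12
ΣP(Q1 2012)·Q(Q1 2012) = 2191.44×7 + 248.01×9 + 723.48×1 + 15437.18×3 = 15340.08 + 2232.09 + 723.48 + 46311.54 = 64607.19
Index = 71830.12 / 64607.19 × 100 = 111.1798

111.2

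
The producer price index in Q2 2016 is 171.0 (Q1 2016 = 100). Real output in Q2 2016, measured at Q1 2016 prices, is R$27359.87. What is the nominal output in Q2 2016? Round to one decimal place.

Nominal = Real × (Index/100) = 27359.87 × (171.0/100)
        = 27359.87 × 1.710 = 46785.3777

46785.4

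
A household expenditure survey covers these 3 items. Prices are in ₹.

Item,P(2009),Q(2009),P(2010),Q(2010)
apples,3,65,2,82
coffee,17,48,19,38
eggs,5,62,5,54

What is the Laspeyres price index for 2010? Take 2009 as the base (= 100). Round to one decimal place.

Laspeyres price index uses base-period quantities as weights.
ΣP(2010)·Q(2009) = 2×65 + 19×48 + 5×62 = 130 + 912 + 310 = 1352
ΣP(2009)·Q(2009) = 3×65 + 17×48 + 5×62 = 195 + 816 + 310 = 1321
Index = 1352 / 1321 × 100 = 102.3467

102.3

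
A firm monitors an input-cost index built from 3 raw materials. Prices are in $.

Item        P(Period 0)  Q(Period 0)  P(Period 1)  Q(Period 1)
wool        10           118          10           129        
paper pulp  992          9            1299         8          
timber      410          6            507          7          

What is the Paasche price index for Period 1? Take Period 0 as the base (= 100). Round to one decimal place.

Paasche price index uses current-period quantities as weights.
ΣP(Period 1)·Q(Period 1) = 10×129 + 1299×8 + 507×7 = 1290 + 10392 + 3549 = 15231
ΣP(Period 0)·Q(Period 1) = 10×129 + 992×8 + 410×7 = 1290 + 7936 + 2870 = 12096
Index = 15231 / 12096 × 100 = 125.9177

125.9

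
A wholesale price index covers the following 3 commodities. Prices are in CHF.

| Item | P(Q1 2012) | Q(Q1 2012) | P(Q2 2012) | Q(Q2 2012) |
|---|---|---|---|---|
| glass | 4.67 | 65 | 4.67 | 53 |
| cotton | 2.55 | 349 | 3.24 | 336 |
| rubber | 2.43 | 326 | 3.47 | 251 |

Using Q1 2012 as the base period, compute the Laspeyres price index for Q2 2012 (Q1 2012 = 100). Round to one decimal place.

Laspeyres price index uses base-period quantities as weights.
ΣP(Q2 2012)·Q(Q1 2012) = 4.67×65 + 3.24×349 + 3.47×326 = 303.55 + 1130.76 + 1131.22 = 2565.53
ΣP(Q1 2012)·Q(Q1 2012) = 4.67×65 + 2.55×349 + 2.43×326 = 303.55 + 889.95 + 792.18 = 1985.68
Index = 2565.53 / 1985.68 × 100 = 129.2016

129.2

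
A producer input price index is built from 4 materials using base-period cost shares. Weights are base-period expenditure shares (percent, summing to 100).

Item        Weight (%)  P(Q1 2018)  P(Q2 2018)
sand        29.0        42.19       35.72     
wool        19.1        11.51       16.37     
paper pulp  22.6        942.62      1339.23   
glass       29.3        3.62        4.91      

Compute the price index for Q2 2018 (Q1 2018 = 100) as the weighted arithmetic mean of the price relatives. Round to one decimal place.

123.6

sand: 29.0 × (35.72/42.19) = 29.0 × 0.846646 = 24.5527
wool: 19.1 × (16.37/11.51) = 19.1 × 1.422242 = 27.1648
paper pulp: 22.6 × (1339.23/942.62) = 22.6 × 1.420753 = 32.1090
glass: 29.3 × (4.91/3.62) = 29.3 × 1.356354 = 39.7412
Index = Σ wᵢ·(p₁ᵢ/p₀ᵢ) = 24.5527 + 27.1648 + 32.1090 + 39.7412 = 123.5677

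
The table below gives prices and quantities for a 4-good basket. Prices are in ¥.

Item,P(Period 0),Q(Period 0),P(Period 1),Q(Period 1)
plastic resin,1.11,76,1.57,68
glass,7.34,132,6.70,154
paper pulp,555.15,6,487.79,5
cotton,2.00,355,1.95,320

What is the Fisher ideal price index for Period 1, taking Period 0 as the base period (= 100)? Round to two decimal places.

Laspeyres component (base-period weights):
ΣP(Period 1)Q(Period 0) = 1.57×76 + 6.70×132 + 487.79×6 + 1.95×355 = 119.32 + 884.4 + 2926.74 + 692.25 = 4622.71
ΣP(Period 0)Q(Period 0) = 1.11×76 + 7.34×132 + 555.15×6 + 2.00×355 = 84.36 + 968.88 + 3330.9 + 710 = 5094.14
L = 4622.71 / 5094.14 × 100 = 90.7456
Paasche component (current-period weights):
ΣP(Period 1)Q(Period 1) = 1.57×68 + 6.70×154 + 487.79×5 + 1.95×320 = 106.76 + 1031.8 + 2438.95 + 624 = 4201.51
ΣP(Period 0)Q(Period 1) = 1.11×68 + 7.34×154 + 555.15×5 + 2.00×320 = 75.48 + 1130.36 + 2775.75 + 640 = 4621.59
P = 4201.51 / 4621.59 × 100 = 90.9105
Fisher = √(L × P) = √(90.7456 × 90.9105) = 90.8280

90.83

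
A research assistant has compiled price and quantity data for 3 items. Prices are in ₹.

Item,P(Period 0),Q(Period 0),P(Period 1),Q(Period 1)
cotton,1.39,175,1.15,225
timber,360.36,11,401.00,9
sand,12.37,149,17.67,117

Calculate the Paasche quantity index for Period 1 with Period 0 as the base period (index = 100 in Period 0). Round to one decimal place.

81.9

Paasche quantity index uses current-period prices as weights.
ΣP(Period 1)·Q(Period 1) = 1.15×225 + 401.00×9 + 17.67×117 = 258.75 + 3609 + 2067.39 = 5935.14
ΣP(Period 1)·Q(Period 0) = 1.15×175 + 401.00×11 + 17.67×149 = 201.25 + 4411 + 2632.83 = 7245.08
Index = 5935.14 / 7245.08 × 100 = 81.9196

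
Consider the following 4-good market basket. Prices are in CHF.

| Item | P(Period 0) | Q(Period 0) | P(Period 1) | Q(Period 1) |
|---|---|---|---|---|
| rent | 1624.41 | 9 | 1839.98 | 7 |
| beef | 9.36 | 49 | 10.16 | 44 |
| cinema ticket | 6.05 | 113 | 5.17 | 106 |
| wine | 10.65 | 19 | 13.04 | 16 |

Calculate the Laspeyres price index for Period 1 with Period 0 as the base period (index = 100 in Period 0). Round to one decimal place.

Laspeyres price index uses base-period quantities as weights.
ΣP(Period 1)·Q(Period 0) = 1839.98×9 + 10.16×49 + 5.17×113 + 13.04×19 = 16559.82 + 497.84 + 584.21 + 247.76 = 17889.63
ΣP(Period 0)·Q(Period 0) = 1624.41×9 + 9.36×49 + 6.05×113 + 10.65×19 = 14619.69 + 458.64 + 683.65 + 202.35 = 15964.33
Index = 17889.63 / 15964.33 × 100 = 112.0600

112.1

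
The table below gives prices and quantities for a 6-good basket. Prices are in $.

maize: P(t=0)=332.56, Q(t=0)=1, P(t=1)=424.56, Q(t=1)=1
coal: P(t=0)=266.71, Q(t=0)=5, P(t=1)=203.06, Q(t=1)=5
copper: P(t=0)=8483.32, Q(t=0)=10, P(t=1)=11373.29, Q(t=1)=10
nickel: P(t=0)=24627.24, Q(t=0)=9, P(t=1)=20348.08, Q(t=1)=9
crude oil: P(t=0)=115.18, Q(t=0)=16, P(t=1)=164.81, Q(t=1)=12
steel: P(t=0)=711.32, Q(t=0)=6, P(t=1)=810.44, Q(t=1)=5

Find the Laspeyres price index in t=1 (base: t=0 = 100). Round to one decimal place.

Laspeyres price index uses base-period quantities as weights.
ΣP(t=1)·Q(t=0) = 424.56×1 + 203.06×5 + 11373.29×10 + 20348.08×9 + 164.81×16 + 810.44×6 = 424.56 + 1015.3 + 113732.9 + 183132.72 + 2636.96 + 4862.64 = 305805.08
ΣP(t=0)·Q(t=0) = 332.56×1 + 266.71×5 + 8483.32×10 + 24627.24×9 + 115.18×16 + 711.32×6 = 332.56 + 1333.55 + 84833.2 + 221645.16 + 1842.88 + 4267.92 = 314255.27
Index = 305805.08 / 314255.27 × 100 = 97.3110

97.3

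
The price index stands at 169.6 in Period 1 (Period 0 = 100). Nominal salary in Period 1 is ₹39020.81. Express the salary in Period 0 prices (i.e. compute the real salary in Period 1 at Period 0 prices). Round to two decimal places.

23007.55

Real = Nominal ÷ (Index/100) = 39020.81 ÷ (169.6/100)
     = 39020.81 ÷ 1.696 = 23007.5531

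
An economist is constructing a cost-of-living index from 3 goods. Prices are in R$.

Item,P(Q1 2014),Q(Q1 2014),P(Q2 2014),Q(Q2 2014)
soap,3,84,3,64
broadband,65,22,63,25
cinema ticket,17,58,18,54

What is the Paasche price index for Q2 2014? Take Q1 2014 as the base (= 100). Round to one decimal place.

100.1

Paasche price index uses current-period quantities as weights.
ΣP(Q2 2014)·Q(Q2 2014) = 3×64 + 63×25 + 18×54 = 192 + 1575 + 972 = 2739
ΣP(Q1 2014)·Q(Q2 2014) = 3×64 + 65×25 + 17×54 = 192 + 1625 + 918 = 2735
Index = 2739 / 2735 × 100 = 100.1463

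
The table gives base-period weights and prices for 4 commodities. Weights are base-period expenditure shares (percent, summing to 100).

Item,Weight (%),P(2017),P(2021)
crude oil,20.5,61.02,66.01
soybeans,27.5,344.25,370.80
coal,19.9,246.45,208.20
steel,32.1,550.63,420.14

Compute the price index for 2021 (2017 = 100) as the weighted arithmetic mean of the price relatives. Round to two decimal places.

93.10

crude oil: 20.5 × (66.01/61.02) = 20.5 × 1.081776 = 22.1764
soybeans: 27.5 × (370.80/344.25) = 27.5 × 1.077124 = 29.6209
coal: 19.9 × (208.20/246.45) = 19.9 × 0.844796 = 16.8114
steel: 32.1 × (420.14/550.63) = 32.1 × 0.763017 = 24.4928
Index = Σ wᵢ·(p₁ᵢ/p₀ᵢ) = 22.1764 + 29.6209 + 16.8114 + 24.4928 = 93.1016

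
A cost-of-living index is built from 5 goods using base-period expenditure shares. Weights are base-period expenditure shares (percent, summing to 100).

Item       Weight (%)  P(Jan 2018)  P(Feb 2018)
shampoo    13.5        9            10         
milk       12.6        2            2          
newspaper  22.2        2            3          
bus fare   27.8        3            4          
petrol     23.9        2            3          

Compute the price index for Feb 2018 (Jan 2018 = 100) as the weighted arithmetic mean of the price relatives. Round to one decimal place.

shampoo: 13.5 × (10/9) = 13.5 × 1.111111 = 15.0000
milk: 12.6 × (2/2) = 12.6 × 1.000000 = 12.6000
newspaper: 22.2 × (3/2) = 22.2 × 1.500000 = 33.3000
bus fare: 27.8 × (4/3) = 27.8 × 1.333333 = 37.0667
petrol: 23.9 × (3/2) = 23.9 × 1.500000 = 35.8500
Index = Σ wᵢ·(p₁ᵢ/p₀ᵢ) = 15.0000 + 12.6000 + 33.3000 + 37.0667 + 35.8500 = 133.8167

133.8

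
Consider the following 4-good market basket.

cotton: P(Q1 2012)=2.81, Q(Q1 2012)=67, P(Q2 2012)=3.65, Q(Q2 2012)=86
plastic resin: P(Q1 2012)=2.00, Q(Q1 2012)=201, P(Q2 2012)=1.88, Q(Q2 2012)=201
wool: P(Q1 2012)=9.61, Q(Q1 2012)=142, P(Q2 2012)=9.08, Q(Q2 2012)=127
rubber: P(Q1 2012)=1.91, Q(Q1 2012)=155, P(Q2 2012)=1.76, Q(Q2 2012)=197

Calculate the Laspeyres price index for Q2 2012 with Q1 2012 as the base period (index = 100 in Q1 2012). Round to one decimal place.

97.1

Laspeyres price index uses base-period quantities as weights.
ΣP(Q2 2012)·Q(Q1 2012) = 3.65×67 + 1.88×201 + 9.08×142 + 1.76×155 = 244.55 + 377.88 + 1289.36 + 272.8 = 2184.59
ΣP(Q1 2012)·Q(Q1 2012) = 2.81×67 + 2.00×201 + 9.61×142 + 1.91×155 = 188.27 + 402 + 1364.62 + 296.05 = 2250.94
Index = 2184.59 / 2250.94 × 100 = 97.0523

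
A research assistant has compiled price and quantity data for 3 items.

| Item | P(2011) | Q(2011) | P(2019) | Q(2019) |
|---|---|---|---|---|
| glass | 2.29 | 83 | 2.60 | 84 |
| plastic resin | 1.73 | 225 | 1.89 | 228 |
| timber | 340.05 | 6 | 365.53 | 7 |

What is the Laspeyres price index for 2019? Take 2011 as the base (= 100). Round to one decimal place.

Laspeyres price index uses base-period quantities as weights.
ΣP(2019)·Q(2011) = 2.60×83 + 1.89×225 + 365.53×6 = 215.8 + 425.25 + 2193.18 = 2834.23
ΣP(2011)·Q(2011) = 2.29×83 + 1.73×225 + 340.05×6 = 190.07 + 389.25 + 2040.3 = 2619.62
Index = 2834.23 / 2619.62 × 100 = 108.1924

108.2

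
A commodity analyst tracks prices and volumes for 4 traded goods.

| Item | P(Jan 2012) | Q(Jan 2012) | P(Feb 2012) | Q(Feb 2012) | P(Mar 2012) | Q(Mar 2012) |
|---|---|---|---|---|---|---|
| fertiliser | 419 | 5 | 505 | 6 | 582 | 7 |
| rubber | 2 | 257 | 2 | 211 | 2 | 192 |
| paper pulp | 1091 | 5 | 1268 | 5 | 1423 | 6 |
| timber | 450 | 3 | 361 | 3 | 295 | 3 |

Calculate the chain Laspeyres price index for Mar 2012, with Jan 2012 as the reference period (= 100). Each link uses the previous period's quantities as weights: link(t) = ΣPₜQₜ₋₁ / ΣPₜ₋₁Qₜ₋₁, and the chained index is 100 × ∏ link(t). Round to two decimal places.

Link Jan 2012→Feb 2012:
ΣP(Feb 2012)Q(Jan 2012) = 505×5 + 2×257 + 1268×5 + 361×3 = 2525 + 514 + 6340 + 1083 = 10462
ΣP(Jan 2012)Q(Jan 2012) = 419×5 + 2×257 + 1091×5 + 450×3 = 2095 + 514 + 5455 + 1350 = 9414
link = 10462/9414 = 1.111324
Link Feb 2012→Mar 2012:
ΣP(Mar 2012)Q(Feb 2012) = 582×6 + 2×211 + 1423×5 + 295×3 = 3492 + 422 + 7115 + 885 = 11914
ΣP(Feb 2012)Q(Feb 2012) = 505×6 + 2×211 + 1268×5 + 361×3 = 3030 + 422 + 6340 + 1083 = 10875
link = 11914/10875 = 1.095540
Chained index = 100 × 1.111324 × 1.095540 = 121.7500

121.75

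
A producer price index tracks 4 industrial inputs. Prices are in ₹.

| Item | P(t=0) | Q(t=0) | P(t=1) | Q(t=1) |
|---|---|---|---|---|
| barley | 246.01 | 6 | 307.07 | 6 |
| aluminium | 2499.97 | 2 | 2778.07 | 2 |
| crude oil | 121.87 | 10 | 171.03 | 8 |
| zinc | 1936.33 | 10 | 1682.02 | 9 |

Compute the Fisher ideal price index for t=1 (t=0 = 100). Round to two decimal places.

95.96

Laspeyres component (base-period weights):
ΣP(t=1)Q(t=0) = 307.07×6 + 2778.07×2 + 171.03×10 + 1682.02×10 = 1842.42 + 5556.14 + 1710.3 + 16820.2 = 25929.06
ΣP(t=0)Q(t=0) = 246.01×6 + 2499.97×2 + 121.87×10 + 1936.33×10 = 1476.06 + 4999.94 + 1218.7 + 19363.3 = 27058
L = 25929.06 / 27058 × 100 = 95.8277
Paasche component (current-period weights):
ΣP(t=1)Q(t=1) = 307.07×6 + 2778.07×2 + 171.03×8 + 1682.02×9 = 1842.42 + 5556.14 + 1368.24 + 15138.18 = 23904.98
ΣP(t=0)Q(t=1) = 246.01×6 + 2499.97×2 + 121.87×8 + 1936.33×9 = 1476.06 + 4999.94 + 974.96 + 17426.97 = 24877.93
P = 23904.98 / 24877.93 × 100 = 96.0891
Fisher = √(L × P) = √(95.8277 × 96.0891) = 95.9583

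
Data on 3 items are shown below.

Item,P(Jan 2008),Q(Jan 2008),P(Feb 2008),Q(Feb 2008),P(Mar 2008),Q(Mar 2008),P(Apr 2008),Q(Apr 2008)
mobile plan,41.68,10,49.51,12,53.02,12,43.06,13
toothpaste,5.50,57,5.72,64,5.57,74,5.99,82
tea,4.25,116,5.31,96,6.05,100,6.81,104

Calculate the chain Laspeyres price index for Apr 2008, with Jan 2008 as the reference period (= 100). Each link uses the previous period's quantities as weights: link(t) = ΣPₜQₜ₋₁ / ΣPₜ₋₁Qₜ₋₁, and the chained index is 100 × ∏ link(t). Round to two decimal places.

124.81

Link Jan 2008→Feb 2008:
ΣP(Feb 2008)Q(Jan 2008) = 49.51×10 + 5.72×57 + 5.31×116 = 495.1 + 326.04 + 615.96 = 1437.1
ΣP(Jan 2008)Q(Jan 2008) = 41.68×10 + 5.50×57 + 4.25×116 = 416.8 + 313.5 + 493 = 1223.3
link = 1437.1/1223.3 = 1.174773
Link Feb 2008→Mar 2008:
ΣP(Mar 2008)Q(Feb 2008) = 53.02×12 + 5.57×64 + 6.05×96 = 636.24 + 356.48 + 580.8 = 1573.52
ΣP(Feb 2008)Q(Feb 2008) = 49.51×12 + 5.72×64 + 5.31×96 = 594.12 + 366.08 + 509.76 = 1469.96
link = 1573.52/1469.96 = 1.070451
Link Mar 2008→Apr 2008:
ΣP(Apr 2008)Q(Mar 2008) = 43.06×12 + 5.99×74 + 6.81×100 = 516.72 + 443.26 + 681 = 1640.98
ΣP(Mar 2008)Q(Mar 2008) = 53.02×12 + 5.57×74 + 6.05×100 = 636.24 + 412.18 + 605 = 1653.42
link = 1640.98/1653.42 = 0.992476
Chained index = 100 × 1.174773 × 1.070451 × 0.992476 = 124.8076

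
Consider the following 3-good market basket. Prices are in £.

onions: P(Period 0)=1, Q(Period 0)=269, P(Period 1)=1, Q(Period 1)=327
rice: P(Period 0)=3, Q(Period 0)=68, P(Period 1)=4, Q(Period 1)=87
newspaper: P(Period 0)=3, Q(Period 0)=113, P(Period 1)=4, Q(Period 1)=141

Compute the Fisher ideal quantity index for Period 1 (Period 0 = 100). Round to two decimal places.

Laspeyres component (base-period weights):
ΣP(Period 0)Q(Period 1) = 1×327 + 3×87 + 3×141 = 327 + 261 + 423 = 1011
ΣP(Period 0)Q(Period 0) = 1×269 + 3×68 + 3×113 = 269 + 204 + 339 = 812
L = 1011 / 812 × 100 = 124.5074
Paasche component (current-period weights):
ΣP(Period 1)Q(Period 1) = 1×327 + 4×87 + 4×141 = 327 + 348 + 564 = 1239
ΣP(Period 1)Q(Period 0) = 1×269 + 4×68 + 4×113 = 269 + 272 + 452 = 993
P = 1239 / 993 × 100 = 124.7734
Fisher = √(L × P) = √(124.5074 × 124.7734) = 124.6403

124.64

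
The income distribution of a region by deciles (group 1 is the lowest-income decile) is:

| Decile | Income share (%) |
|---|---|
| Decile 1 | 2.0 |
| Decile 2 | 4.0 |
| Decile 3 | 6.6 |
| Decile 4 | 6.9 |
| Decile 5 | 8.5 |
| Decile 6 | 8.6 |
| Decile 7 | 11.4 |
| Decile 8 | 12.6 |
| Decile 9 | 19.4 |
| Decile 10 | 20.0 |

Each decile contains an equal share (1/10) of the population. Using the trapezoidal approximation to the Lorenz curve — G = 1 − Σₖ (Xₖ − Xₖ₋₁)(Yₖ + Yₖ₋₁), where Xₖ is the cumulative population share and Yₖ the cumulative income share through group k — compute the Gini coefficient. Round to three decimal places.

Cumulative income shares Yₖ: 0.0200, 0.0600, 0.1260, 0.1950, 0.2800, 0.3660, 0.4800, 0.6060, 0.8000, 1.0000
Σ (Xₖ−Xₖ₋₁)(Yₖ+Yₖ₋₁) = (1/10)(0.0200+0.0000) + (1/10)(0.0600+0.0200) + (1/10)(0.1260+0.0600) + (1/10)(0.1950+0.1260) + (1/10)(0.2800+0.1950) + (1/10)(0.3660+0.2800) + (1/10)(0.4800+0.3660) + (1/10)(0.6060+0.4800) + (1/10)(0.8000+0.6060) + (1/10)(1.0000+0.8000)
  = 0.0020 + 0.0080 + 0.0186 + 0.0321 + 0.0475 + 0.0646 + 0.0846 + 0.1086 + 0.1406 + 0.1800 = 0.6866
G = 1 − 0.6866 = 0.3134

0.313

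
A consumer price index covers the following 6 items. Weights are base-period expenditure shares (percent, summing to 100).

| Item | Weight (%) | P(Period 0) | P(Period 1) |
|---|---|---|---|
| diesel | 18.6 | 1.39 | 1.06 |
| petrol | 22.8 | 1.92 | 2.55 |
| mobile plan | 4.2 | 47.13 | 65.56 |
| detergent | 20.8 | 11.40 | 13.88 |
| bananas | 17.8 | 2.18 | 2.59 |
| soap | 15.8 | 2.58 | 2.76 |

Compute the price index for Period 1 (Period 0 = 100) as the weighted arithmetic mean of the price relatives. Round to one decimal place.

diesel: 18.6 × (1.06/1.39) = 18.6 × 0.762590 = 14.1842
petrol: 22.8 × (2.55/1.92) = 22.8 × 1.328125 = 30.2812
mobile plan: 4.2 × (65.56/47.13) = 4.2 × 1.391046 = 5.8424
detergent: 20.8 × (13.88/11.40) = 20.8 × 1.217544 = 25.3249
bananas: 17.8 × (2.59/2.18) = 17.8 × 1.188073 = 21.1477
soap: 15.8 × (2.76/2.58) = 15.8 × 1.069767 = 16.9023
Index = Σ wᵢ·(p₁ᵢ/p₀ᵢ) = 14.1842 + 30.2812 + 5.8424 + 25.3249 + 21.1477 + 16.9023 = 113.6828

113.7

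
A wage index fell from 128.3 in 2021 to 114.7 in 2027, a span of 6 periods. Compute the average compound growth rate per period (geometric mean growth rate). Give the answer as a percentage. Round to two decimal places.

Growth factor = (114.7/128.3)^(1/6) = (0.893998)^(1/6) = 0.981498
Growth rate = 0.981498 − 1 = -0.018502 = -1.8502%

-1.85%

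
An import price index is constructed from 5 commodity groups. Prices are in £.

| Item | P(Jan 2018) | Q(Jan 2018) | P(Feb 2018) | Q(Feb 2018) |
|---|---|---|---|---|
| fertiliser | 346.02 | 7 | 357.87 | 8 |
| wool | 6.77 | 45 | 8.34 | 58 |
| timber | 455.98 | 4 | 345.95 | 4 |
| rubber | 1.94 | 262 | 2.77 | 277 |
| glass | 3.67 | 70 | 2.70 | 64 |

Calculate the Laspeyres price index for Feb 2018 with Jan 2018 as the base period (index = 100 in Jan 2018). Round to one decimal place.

97.4

Laspeyres price index uses base-period quantities as weights.
ΣP(Feb 2018)·Q(Jan 2018) = 357.87×7 + 8.34×45 + 345.95×4 + 2.77×262 + 2.70×70 = 2505.09 + 375.3 + 1383.8 + 725.74 + 189 = 5178.93
ΣP(Jan 2018)·Q(Jan 2018) = 346.02×7 + 6.77×45 + 455.98×4 + 1.94×262 + 3.67×70 = 2422.14 + 304.65 + 1823.92 + 508.28 + 256.9 = 5315.89
Index = 5178.93 / 5315.89 × 100 = 97.4236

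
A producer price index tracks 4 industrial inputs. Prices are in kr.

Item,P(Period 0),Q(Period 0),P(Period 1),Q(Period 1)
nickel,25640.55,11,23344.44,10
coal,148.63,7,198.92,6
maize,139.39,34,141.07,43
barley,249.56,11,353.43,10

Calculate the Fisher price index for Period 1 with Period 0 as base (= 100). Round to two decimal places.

91.87

Laspeyres component (base-period weights):
ΣP(Period 1)Q(Period 0) = 23344.44×11 + 198.92×7 + 141.07×34 + 353.43×11 = 256788.84 + 1392.44 + 4796.38 + 3887.73 = 266865.39
ΣP(Period 0)Q(Period 0) = 25640.55×11 + 148.63×7 + 139.39×34 + 249.56×11 = 282046.05 + 1040.41 + 4739.26 + 2745.16 = 290570.88
L = 266865.39 / 290570.88 × 100 = 91.8418
Paasche component (current-period weights):
ΣP(Period 1)Q(Period 1) = 23344.44×10 + 198.92×6 + 141.07×43 + 353.43×10 = 233444.4 + 1193.52 + 6066.01 + 3534.3 = 244238.23
ΣP(Period 0)Q(Period 1) = 25640.55×10 + 148.63×6 + 139.39×43 + 249.56×10 = 256405.5 + 891.78 + 5993.77 + 2495.6 = 265786.65
P = 244238.23 / 265786.65 × 100 = 91.8926
Fisher = √(L × P) = √(91.8418 × 91.8926) = 91.8672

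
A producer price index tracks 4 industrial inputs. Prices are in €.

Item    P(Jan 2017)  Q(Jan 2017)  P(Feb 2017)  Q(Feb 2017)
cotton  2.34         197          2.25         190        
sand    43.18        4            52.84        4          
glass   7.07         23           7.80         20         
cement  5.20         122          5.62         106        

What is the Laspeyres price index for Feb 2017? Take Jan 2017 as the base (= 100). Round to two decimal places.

106.22

Laspeyres price index uses base-period quantities as weights.
ΣP(Feb 2017)·Q(Jan 2017) = 2.25×197 + 52.84×4 + 7.80×23 + 5.62×122 = 443.25 + 211.36 + 179.4 + 685.64 = 1519.65
ΣP(Jan 2017)·Q(Jan 2017) = 2.34×197 + 43.18×4 + 7.07×23 + 5.20×122 = 460.98 + 172.72 + 162.61 + 634.4 = 1430.71
Index = 1519.65 / 1430.71 × 100 = 106.2165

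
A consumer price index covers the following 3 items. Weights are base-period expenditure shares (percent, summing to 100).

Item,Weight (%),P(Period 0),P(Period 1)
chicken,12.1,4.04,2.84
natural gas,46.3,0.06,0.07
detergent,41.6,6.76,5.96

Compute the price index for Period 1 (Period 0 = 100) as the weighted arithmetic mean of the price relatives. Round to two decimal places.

chicken: 12.1 × (2.84/4.04) = 12.1 × 0.702970 = 8.5059
natural gas: 46.3 × (0.07/0.06) = 46.3 × 1.166667 = 54.0167
detergent: 41.6 × (5.96/6.76) = 41.6 × 0.881657 = 36.6769
Index = Σ wᵢ·(p₁ᵢ/p₀ᵢ) = 8.5059 + 54.0167 + 36.6769 = 99.1995

99.20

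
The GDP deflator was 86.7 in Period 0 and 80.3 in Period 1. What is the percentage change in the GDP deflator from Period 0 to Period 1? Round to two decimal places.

Change = (80.3 − 86.7) / 86.7 × 100
       = -6.4 / 86.7 × 100 = -7.3818%

-7.38%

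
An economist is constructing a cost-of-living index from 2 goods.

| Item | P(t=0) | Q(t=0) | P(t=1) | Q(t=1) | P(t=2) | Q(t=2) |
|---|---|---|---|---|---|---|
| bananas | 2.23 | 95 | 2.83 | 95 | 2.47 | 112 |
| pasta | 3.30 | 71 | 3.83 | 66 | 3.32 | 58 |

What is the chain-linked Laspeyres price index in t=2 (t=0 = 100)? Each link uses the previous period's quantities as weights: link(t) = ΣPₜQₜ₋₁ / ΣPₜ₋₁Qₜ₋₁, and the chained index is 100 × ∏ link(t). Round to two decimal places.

Link t=0→t=1:
ΣP(t=1)Q(t=0) = 2.83×95 + 3.83×71 = 268.85 + 271.93 = 540.78
ΣP(t=0)Q(t=0) = 2.23×95 + 3.30×71 = 211.85 + 234.3 = 446.15
link = 540.78/446.15 = 1.212104
Link t=1→t=2:
ΣP(t=2)Q(t=1) = 2.47×95 + 3.32×66 = 234.65 + 219.12 = 453.77
ΣP(t=1)Q(t=1) = 2.83×95 + 3.83×66 = 268.85 + 252.78 = 521.63
link = 453.77/521.63 = 0.869908
Chained index = 100 × 1.212104 × 0.869908 = 105.4418

105.44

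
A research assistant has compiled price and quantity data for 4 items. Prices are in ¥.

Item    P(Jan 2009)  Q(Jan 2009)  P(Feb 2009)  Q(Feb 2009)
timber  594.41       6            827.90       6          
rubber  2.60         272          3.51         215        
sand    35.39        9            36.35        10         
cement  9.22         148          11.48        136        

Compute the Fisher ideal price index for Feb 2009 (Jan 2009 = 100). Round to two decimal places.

133.41

Laspeyres component (base-period weights):
ΣP(Feb 2009)Q(Jan 2009) = 827.90×6 + 3.51×272 + 36.35×9 + 11.48×148 = 4967.4 + 954.72 + 327.15 + 1699.04 = 7948.31
ΣP(Jan 2009)Q(Jan 2009) = 594.41×6 + 2.60×272 + 35.39×9 + 9.22×148 = 3566.46 + 707.2 + 318.51 + 1364.56 = 5956.73
L = 7948.31 / 5956.73 × 100 = 133.4341
Paasche component (current-period weights):
ΣP(Feb 2009)Q(Feb 2009) = 827.90×6 + 3.51×215 + 36.35×10 + 11.48×136 = 4967.4 + 754.65 + 363.5 + 1561.28 = 7646.83
ΣP(Jan 2009)Q(Feb 2009) = 594.41×6 + 2.60×215 + 35.39×10 + 9.22×136 = 3566.46 + 559 + 353.9 + 1253.92 = 5733.28
P = 7646.83 / 5733.28 × 100 = 133.3762
Fisher = √(L × P) = √(133.4341 × 133.3762) = 133.4051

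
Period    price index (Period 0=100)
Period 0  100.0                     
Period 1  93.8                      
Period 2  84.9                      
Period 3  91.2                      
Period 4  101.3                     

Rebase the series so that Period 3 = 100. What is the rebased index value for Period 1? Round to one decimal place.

Rebased(Period 1) = 93.8 / 91.2 × 100 = 102.8509

102.9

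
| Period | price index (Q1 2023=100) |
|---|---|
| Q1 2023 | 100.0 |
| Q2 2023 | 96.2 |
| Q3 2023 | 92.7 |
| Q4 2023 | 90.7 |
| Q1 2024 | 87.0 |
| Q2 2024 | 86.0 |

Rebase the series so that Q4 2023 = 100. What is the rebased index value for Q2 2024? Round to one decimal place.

94.8

Rebased(Q2 2024) = 86.0 / 90.7 × 100 = 94.8181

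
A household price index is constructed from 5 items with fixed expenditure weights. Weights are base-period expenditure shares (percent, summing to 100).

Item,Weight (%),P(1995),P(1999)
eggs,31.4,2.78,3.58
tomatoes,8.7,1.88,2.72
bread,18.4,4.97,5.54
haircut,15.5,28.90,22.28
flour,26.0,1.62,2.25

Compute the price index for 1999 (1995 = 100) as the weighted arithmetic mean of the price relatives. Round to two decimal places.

eggs: 31.4 × (3.58/2.78) = 31.4 × 1.287770 = 40.4360
tomatoes: 8.7 × (2.72/1.88) = 8.7 × 1.446809 = 12.5872
bread: 18.4 × (5.54/4.97) = 18.4 × 1.114688 = 20.5103
haircut: 15.5 × (22.28/28.90) = 15.5 × 0.770934 = 11.9495
flour: 26.0 × (2.25/1.62) = 26.0 × 1.388889 = 36.1111
Index = Σ wᵢ·(p₁ᵢ/p₀ᵢ) = 40.4360 + 12.5872 + 20.5103 + 11.9495 + 36.1111 = 121.5941

121.59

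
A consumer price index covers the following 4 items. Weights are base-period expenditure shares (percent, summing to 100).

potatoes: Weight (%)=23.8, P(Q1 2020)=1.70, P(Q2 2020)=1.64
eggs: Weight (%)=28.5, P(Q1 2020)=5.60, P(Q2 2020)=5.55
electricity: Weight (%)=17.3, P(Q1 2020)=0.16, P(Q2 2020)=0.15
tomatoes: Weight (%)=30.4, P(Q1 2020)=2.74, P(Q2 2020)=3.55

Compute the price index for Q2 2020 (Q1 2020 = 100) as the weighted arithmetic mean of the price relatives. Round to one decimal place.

106.8

potatoes: 23.8 × (1.64/1.70) = 23.8 × 0.964706 = 22.9600
eggs: 28.5 × (5.55/5.60) = 28.5 × 0.991071 = 28.2455
electricity: 17.3 × (0.15/0.16) = 17.3 × 0.937500 = 16.2188
tomatoes: 30.4 × (3.55/2.74) = 30.4 × 1.295620 = 39.3869
Index = Σ wᵢ·(p₁ᵢ/p₀ᵢ) = 22.9600 + 28.2455 + 16.2188 + 39.3869 = 106.8111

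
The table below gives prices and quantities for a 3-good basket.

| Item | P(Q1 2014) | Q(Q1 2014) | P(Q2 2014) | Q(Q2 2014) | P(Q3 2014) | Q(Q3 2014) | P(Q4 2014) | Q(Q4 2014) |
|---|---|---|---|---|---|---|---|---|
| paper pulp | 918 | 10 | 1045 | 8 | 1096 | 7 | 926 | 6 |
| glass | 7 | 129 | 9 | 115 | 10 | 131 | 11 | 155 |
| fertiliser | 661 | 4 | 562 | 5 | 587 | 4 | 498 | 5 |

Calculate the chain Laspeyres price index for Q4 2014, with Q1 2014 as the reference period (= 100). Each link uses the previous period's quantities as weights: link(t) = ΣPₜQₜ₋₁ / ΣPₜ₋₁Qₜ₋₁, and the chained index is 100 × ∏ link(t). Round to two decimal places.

100.35

Link Q1 2014→Q2 2014:
ΣP(Q2 2014)Q(Q1 2014) = 1045×10 + 9×129 + 562×4 = 10450 + 1161 + 2248 = 13859
ΣP(Q1 2014)Q(Q1 2014) = 918×10 + 7×129 + 661×4 = 9180 + 903 + 2644 = 12727
link = 13859/12727 = 1.088945
Link Q2 2014→Q3 2014:
ΣP(Q3 2014)Q(Q2 2014) = 1096×8 + 10×115 + 587×5 = 8768 + 1150 + 2935 = 12853
ΣP(Q2 2014)Q(Q2 2014) = 1045×8 + 9×115 + 562×5 = 8360 + 1035 + 2810 = 12205
link = 12853/12205 = 1.053093
Link Q3 2014→Q4 2014:
ΣP(Q4 2014)Q(Q3 2014) = 926×7 + 11×131 + 498×4 = 6482 + 1441 + 1992 = 9915
ΣP(Q3 2014)Q(Q3 2014) = 1096×7 + 10×131 + 587×4 = 7672 + 1310 + 2348 = 11330
link = 9915/11330 = 0.875110
Chained index = 100 × 1.088945 × 1.053093 × 0.875110 = 100.3542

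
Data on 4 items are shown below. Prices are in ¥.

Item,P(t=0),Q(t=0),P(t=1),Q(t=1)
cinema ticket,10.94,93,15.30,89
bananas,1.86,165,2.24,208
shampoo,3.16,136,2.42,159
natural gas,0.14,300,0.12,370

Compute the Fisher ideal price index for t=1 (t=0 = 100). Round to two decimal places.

118.99

Laspeyres component (base-period weights):
ΣP(t=1)Q(t=0) = 15.30×93 + 2.24×165 + 2.42×136 + 0.12×300 = 1422.9 + 369.6 + 329.12 + 36 = 2157.62
ΣP(t=0)Q(t=0) = 10.94×93 + 1.86×165 + 3.16×136 + 0.14×300 = 1017.42 + 306.9 + 429.76 + 42 = 1796.08
L = 2157.62 / 1796.08 × 100 = 120.1294
Paasche component (current-period weights):
ΣP(t=1)Q(t=1) = 15.30×89 + 2.24×208 + 2.42×159 + 0.12×370 = 1361.7 + 465.92 + 384.78 + 44.4 = 2256.8
ΣP(t=0)Q(t=1) = 10.94×89 + 1.86×208 + 3.16×159 + 0.14×370 = 973.66 + 386.88 + 502.44 + 51.8 = 1914.78
P = 2256.8 / 1914.78 × 100 = 117.8621
Fisher = √(L × P) = √(120.1294 × 117.8621) = 118.9903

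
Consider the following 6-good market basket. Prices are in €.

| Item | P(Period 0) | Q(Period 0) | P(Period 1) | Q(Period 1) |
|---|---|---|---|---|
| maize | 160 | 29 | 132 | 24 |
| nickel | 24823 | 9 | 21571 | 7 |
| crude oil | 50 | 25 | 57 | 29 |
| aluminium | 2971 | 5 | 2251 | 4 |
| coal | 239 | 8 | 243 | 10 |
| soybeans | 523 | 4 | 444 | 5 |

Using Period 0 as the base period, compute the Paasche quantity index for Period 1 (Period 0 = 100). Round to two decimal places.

Paasche quantity index uses current-period prices as weights.
ΣP(Period 1)·Q(Period 1) = 132×24 + 21571×7 + 57×29 + 2251×4 + 243×10 + 444×5 = 3168 + 150997 + 1653 + 9004 + 2430 + 2220 = 169472
ΣP(Period 1)·Q(Period 0) = 132×29 + 21571×9 + 57×25 + 2251×5 + 243×8 + 444×4 = 3828 + 194139 + 1425 + 11255 + 1944 + 1776 = 214367
Index = 169472 / 214367 × 100 = 79.0569

79.06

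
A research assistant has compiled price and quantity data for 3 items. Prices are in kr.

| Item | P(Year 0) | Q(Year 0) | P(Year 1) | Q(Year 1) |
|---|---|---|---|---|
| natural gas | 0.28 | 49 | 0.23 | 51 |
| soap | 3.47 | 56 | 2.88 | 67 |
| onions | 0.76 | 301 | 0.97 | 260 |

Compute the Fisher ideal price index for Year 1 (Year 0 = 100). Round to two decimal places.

104.57

Laspeyres component (base-period weights):
ΣP(Year 1)Q(Year 0) = 0.23×49 + 2.88×56 + 0.97×301 = 11.27 + 161.28 + 291.97 = 464.52
ΣP(Year 0)Q(Year 0) = 0.28×49 + 3.47×56 + 0.76×301 = 13.72 + 194.32 + 228.76 = 436.8
L = 464.52 / 436.8 × 100 = 106.3462
Paasche component (current-period weights):
ΣP(Year 1)Q(Year 1) = 0.23×51 + 2.88×67 + 0.97×260 = 11.73 + 192.96 + 252.2 = 456.89
ΣP(Year 0)Q(Year 1) = 0.28×51 + 3.47×67 + 0.76×260 = 14.28 + 232.49 + 197.6 = 444.37
P = 456.89 / 444.37 × 100 = 102.8175
Fisher = √(L × P) = √(106.3462 × 102.8175) = 104.5669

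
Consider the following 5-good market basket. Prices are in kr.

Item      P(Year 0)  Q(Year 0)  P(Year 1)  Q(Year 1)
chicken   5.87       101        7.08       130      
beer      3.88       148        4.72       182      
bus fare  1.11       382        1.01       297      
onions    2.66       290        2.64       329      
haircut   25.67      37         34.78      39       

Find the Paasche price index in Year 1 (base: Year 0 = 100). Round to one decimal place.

Paasche price index uses current-period quantities as weights.
ΣP(Year 1)·Q(Year 1) = 7.08×130 + 4.72×182 + 1.01×297 + 2.64×329 + 34.78×39 = 920.4 + 859.04 + 299.97 + 868.56 + 1356.42 = 4304.39
ΣP(Year 0)·Q(Year 1) = 5.87×130 + 3.88×182 + 1.11×297 + 2.66×329 + 25.67×39 = 763.1 + 706.16 + 329.67 + 875.14 + 1001.13 = 3675.2
Index = 4304.39 / 3675.2 × 100 = 117.1199

117.1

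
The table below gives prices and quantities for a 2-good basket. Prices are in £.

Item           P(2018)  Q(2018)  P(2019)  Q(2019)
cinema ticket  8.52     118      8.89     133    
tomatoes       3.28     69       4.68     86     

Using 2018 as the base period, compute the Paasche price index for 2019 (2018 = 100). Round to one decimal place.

Paasche price index uses current-period quantities as weights.
ΣP(2019)·Q(2019) = 8.89×133 + 4.68×86 = 1182.37 + 402.48 = 1584.85
ΣP(2018)·Q(2019) = 8.52×133 + 3.28×86 = 1133.16 + 282.08 = 1415.24
Index = 1584.85 / 1415.24 × 100 = 111.9845

112.0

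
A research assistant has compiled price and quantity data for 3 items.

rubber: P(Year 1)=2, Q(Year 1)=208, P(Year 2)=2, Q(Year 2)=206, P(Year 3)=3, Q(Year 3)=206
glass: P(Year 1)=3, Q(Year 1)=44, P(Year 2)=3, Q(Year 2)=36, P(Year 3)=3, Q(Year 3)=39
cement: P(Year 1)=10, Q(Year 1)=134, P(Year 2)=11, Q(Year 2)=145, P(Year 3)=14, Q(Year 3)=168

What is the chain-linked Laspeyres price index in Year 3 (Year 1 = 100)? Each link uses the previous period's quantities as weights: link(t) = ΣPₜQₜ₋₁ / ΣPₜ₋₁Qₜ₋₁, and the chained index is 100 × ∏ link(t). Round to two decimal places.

139.56

Link Year 1→Year 2:
ΣP(Year 2)Q(Year 1) = 2×208 + 3×44 + 11×134 = 416 + 132 + 1474 = 2022
ΣP(Year 1)Q(Year 1) = 2×208 + 3×44 + 10×134 = 416 + 132 + 1340 = 1888
link = 2022/1888 = 1.070975
Link Year 2→Year 3:
ΣP(Year 3)Q(Year 2) = 3×206 + 3×36 + 14×145 = 618 + 108 + 2030 = 2756
ΣP(Year 2)Q(Year 2) = 2×206 + 3×36 + 11×145 = 412 + 108 + 1595 = 2115
link = 2756/2115 = 1.303073
Chained index = 100 × 1.070975 × 1.303073 = 139.5558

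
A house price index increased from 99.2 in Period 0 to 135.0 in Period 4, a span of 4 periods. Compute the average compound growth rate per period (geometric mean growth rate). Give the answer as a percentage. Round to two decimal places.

8.01%

Growth factor = (135.0/99.2)^(1/4) = (1.360887)^(1/4) = 1.080079
Growth rate = 1.080079 − 1 = 0.080079 = 8.0079%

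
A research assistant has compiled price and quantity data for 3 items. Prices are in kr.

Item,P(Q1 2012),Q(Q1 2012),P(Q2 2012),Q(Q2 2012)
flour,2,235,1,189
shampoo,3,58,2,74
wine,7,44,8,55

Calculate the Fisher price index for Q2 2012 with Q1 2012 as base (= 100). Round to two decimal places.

Laspeyres component (base-period weights):
ΣP(Q2 2012)Q(Q1 2012) = 1×235 + 2×58 + 8×44 = 235 + 116 + 352 = 703
ΣP(Q1 2012)Q(Q1 2012) = 2×235 + 3×58 + 7×44 = 470 + 174 + 308 = 952
L = 703 / 952 × 100 = 73.8445
Paasche component (current-period weights):
ΣP(Q2 2012)Q(Q2 2012) = 1×189 + 2×74 + 8×55 = 189 + 148 + 440 = 777
ΣP(Q1 2012)Q(Q2 2012) = 2×189 + 3×74 + 7×55 = 378 + 222 + 385 = 985
P = 777 / 985 × 100 = 78.8832
Fisher = √(L × P) = √(73.8445 × 78.8832) = 76.3223

76.32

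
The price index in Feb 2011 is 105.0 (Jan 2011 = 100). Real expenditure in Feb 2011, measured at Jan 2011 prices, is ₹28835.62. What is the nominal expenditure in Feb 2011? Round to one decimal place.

Nominal = Real × (Index/100) = 28835.62 × (105.0/100)
        = 28835.62 × 1.050 = 30277.4010

30277.4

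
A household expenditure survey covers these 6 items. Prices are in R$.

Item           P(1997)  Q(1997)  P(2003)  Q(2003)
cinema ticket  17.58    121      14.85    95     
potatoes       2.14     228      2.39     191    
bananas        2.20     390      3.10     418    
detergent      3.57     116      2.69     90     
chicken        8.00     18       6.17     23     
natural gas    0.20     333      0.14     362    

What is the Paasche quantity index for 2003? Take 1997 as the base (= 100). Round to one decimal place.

Paasche quantity index uses current-period prices as weights.
ΣP(2003)·Q(2003) = 14.85×95 + 2.39×191 + 3.10×418 + 2.69×90 + 6.17×23 + 0.14×362 = 1410.75 + 456.49 + 1295.8 + 242.1 + 141.91 + 50.68 = 3597.73
ΣP(2003)·Q(1997) = 14.85×121 + 2.39×228 + 3.10×390 + 2.69×116 + 6.17×18 + 0.14×333 = 1796.85 + 544.92 + 1209 + 312.04 + 111.06 + 46.62 = 4020.49
Index = 3597.73 / 4020.49 × 100 = 89.4849

89.5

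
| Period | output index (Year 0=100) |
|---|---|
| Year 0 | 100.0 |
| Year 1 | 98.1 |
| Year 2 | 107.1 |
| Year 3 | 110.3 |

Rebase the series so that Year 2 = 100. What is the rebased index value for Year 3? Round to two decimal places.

Rebased(Year 3) = 110.3 / 107.1 × 100 = 102.9879

102.99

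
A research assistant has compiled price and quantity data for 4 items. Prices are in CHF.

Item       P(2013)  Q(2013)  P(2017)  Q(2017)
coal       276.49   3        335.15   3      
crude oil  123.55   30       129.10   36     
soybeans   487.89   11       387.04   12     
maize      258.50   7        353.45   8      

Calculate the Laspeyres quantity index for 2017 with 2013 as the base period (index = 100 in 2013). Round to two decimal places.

Laspeyres quantity index uses base-period prices as weights.
ΣP(2013)·Q(2017) = 276.49×3 + 123.55×36 + 487.89×12 + 258.50×8 = 829.47 + 4447.8 + 5854.68 + 2068 = 13199.95
ΣP(2013)·Q(2013) = 276.49×3 + 123.55×30 + 487.89×11 + 258.50×7 = 829.47 + 3706.5 + 5366.79 + 1809.5 = 11712.26
Index = 13199.95 / 11712.26 × 100 = 112.7020

112.70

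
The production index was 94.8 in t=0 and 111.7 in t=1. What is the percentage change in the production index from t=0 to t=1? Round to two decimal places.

17.83%

Change = (111.7 − 94.8) / 94.8 × 100
       = 16.9 / 94.8 × 100 = 17.8270%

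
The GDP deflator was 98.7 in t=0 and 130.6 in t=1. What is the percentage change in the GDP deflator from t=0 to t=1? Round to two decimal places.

Change = (130.6 − 98.7) / 98.7 × 100
       = 31.9 / 98.7 × 100 = 32.3202%

32.32%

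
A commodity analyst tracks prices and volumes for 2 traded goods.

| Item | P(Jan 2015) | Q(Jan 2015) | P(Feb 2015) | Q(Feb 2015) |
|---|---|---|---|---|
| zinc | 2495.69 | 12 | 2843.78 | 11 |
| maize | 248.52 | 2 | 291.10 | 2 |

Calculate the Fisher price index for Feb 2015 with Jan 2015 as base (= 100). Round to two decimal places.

114.00

Laspeyres component (base-period weights):
ΣP(Feb 2015)Q(Jan 2015) = 2843.78×12 + 291.10×2 = 34125.36 + 582.2 = 34707.56
ΣP(Jan 2015)Q(Jan 2015) = 2495.69×12 + 248.52×2 = 29948.28 + 497.04 = 30445.32
L = 34707.56 / 30445.32 × 100 = 113.9997
Paasche component (current-period weights):
ΣP(Feb 2015)Q(Feb 2015) = 2843.78×11 + 291.10×2 = 31281.58 + 582.2 = 31863.78
ΣP(Jan 2015)Q(Feb 2015) = 2495.69×11 + 248.52×2 = 27452.59 + 497.04 = 27949.63
P = 31863.78 / 27949.63 × 100 = 114.0043
Fisher = √(L × P) = √(113.9997 × 114.0043) = 114.0020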